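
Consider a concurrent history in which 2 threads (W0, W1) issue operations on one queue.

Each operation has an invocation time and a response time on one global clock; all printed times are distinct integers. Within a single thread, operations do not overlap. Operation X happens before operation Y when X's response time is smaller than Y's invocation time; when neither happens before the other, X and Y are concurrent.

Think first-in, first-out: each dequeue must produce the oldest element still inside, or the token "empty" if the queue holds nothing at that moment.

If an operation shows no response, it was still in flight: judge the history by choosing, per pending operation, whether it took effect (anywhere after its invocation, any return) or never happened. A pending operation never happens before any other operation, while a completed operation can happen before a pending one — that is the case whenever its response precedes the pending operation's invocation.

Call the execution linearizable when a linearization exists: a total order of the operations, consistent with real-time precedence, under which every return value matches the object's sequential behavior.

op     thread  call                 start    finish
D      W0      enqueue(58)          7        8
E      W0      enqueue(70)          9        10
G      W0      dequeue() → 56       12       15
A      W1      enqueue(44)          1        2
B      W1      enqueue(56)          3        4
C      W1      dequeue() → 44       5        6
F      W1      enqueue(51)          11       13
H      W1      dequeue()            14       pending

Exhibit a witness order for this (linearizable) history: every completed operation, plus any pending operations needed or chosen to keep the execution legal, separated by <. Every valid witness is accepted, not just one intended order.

A < B < C < D < E < F < G

after step 1 (A enqueue(44)): queue <44>
after step 2 (B enqueue(56)): queue <44,56>
after step 3 (C dequeue() → 44): queue <56>
after step 4 (D enqueue(58)): queue <56,58>
after step 5 (E enqueue(70)): queue <56,58,70>
after step 6 (F enqueue(51)): queue <56,58,70,51>
after step 7 (G dequeue() → 56): queue <58,70,51>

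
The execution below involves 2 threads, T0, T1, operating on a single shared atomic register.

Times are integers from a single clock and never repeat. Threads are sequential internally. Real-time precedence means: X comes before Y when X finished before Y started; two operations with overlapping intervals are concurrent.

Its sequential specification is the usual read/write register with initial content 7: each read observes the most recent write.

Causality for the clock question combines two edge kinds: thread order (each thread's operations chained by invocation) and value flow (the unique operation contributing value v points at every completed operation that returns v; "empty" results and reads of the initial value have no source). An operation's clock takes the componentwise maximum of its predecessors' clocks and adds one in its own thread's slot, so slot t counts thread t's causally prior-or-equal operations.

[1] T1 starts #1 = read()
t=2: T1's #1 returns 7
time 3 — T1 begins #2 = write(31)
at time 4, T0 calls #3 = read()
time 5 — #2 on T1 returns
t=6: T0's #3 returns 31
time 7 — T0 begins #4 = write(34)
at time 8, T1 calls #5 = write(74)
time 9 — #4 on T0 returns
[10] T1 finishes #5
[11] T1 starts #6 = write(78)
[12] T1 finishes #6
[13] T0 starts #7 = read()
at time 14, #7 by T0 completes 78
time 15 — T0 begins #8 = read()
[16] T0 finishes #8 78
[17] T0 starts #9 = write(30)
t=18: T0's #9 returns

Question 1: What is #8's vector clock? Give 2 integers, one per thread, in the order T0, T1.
VC(#1, invoked at 1): no causal predecessors; +1 on T1 → (0, 1)
#2 (invocation 3): componentwise max over VC(#1)=(0, 1), +1 at T1, giving (0, 2)
#5 (invocation 8): componentwise max over VC(#2)=(0, 2), +1 at T1, giving (0, 3)
#3 (invocation 4): componentwise max over VC(#2)=(0, 2), +1 at T0, giving (1, 2)
#6 (invocation 11): componentwise max over VC(#5)=(0, 3), +1 at T1, giving (0, 4)
#4 (invocation 7): componentwise max over VC(#3)=(1, 2), +1 at T0, giving (2, 2)
#7 (invocation 13): componentwise max over VC(#4)=(2, 2), VC(#6)=(0, 4), +1 at T0, giving (3, 4)
#8 (invocation 15): componentwise max over VC(#6)=(0, 4), VC(#7)=(3, 4), +1 at T0, giving (4, 4)
#9 (invocation 17): componentwise max over VC(#8)=(4, 4), +1 at T0, giving (5, 4)
target: VC(#8) = (4, 4)

(4, 4)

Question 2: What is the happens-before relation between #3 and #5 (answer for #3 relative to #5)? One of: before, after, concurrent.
#3 spans [4,6], #5 spans [8,10]
resp(#3)=6 < inv(#5)=8

before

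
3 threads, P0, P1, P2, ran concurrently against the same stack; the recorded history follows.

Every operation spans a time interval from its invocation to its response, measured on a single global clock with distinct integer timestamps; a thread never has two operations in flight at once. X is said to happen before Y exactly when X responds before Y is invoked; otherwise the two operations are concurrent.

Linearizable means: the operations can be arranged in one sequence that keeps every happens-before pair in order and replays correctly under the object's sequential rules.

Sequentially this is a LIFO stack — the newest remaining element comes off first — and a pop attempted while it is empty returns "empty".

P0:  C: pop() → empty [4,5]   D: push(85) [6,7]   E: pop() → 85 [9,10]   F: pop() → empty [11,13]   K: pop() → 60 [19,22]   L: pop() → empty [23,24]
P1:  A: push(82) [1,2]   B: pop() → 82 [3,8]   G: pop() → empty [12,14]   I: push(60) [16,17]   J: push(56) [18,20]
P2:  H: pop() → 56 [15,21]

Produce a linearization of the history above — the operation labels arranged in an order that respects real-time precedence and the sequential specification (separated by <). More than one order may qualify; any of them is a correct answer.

A < B < C < D < E < F < G < I < J < H < K < L

1. A push(82), leaving stack <82>
2. B pop() → 82, leaving stack <>
3. C pop() → empty, leaving stack <>
4. D push(85), leaving stack <85>
5. E pop() → 85, leaving stack <>
6. F pop() → empty, leaving stack <>
7. G pop() → empty, leaving stack <>
8. I push(60), leaving stack <60>
9. J push(56), leaving stack <60,56>
10. H pop() → 56, leaving stack <60>
11. K pop() → 60, leaving stack <>
12. L pop() → empty, leaving stack <>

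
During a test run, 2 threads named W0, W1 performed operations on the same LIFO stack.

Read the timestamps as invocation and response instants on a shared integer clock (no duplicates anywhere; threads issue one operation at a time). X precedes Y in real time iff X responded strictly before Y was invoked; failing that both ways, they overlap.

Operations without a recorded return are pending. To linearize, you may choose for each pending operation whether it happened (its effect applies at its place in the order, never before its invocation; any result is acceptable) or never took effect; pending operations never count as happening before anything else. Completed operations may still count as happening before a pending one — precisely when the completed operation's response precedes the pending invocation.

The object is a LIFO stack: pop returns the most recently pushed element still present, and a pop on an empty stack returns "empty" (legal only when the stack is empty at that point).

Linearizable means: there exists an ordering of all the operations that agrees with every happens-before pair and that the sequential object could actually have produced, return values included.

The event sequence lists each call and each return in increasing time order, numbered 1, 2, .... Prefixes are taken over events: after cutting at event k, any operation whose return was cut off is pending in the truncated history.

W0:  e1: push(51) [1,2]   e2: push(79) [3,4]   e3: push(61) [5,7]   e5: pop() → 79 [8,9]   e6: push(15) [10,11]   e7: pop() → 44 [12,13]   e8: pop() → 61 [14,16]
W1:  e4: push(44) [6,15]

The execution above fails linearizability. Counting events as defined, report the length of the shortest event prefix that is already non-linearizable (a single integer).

9

events 1..8 are still linearizable — one witness is e1, e2, e3:
step 1: e1 push(51) — stack <51>
step 2: e2 push(79) — stack <51,79>
step 3: e3 push(61) — stack <51,79,61>
once event 9 joins (e5's response, time 9), exhaustive search finds no witness
including or dropping the 1 pending operation (e4) in any combination fails
e.g. e1, e2, e3, e5 (pending dropped): illegal at step 4, since e5 pop() → 79 cannot apply there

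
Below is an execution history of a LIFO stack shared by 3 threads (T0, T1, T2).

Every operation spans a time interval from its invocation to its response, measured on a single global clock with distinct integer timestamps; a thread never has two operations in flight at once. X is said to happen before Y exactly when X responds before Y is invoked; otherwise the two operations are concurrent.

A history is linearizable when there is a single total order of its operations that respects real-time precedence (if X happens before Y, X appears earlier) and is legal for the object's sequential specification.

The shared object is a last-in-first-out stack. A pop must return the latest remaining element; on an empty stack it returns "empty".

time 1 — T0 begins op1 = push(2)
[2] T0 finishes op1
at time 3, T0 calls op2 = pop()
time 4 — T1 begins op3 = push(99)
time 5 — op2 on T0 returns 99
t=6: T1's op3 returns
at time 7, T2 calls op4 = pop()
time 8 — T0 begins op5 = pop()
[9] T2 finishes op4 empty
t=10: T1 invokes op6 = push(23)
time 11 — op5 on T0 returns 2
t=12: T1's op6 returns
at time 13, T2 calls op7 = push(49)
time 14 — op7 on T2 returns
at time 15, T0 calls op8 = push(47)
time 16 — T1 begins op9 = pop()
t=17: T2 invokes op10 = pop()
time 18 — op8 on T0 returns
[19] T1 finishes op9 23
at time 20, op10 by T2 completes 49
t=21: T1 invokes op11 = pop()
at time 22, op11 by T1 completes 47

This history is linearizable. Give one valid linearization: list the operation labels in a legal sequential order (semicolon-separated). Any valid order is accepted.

1. op1 push(2), leaving stack <2>
2. op3 push(99), leaving stack <2,99>
3. op2 pop() → 99, leaving stack <2>
4. op5 pop() → 2, leaving stack <>
5. op4 pop() → empty, leaving stack <>
6. op6 push(23), leaving stack <23>
7. op7 push(49), leaving stack <23,49>
8. op10 pop() → 49, leaving stack <23>
9. op9 pop() → 23, leaving stack <>
10. op8 push(47), leaving stack <47>
11. op11 pop() → 47, leaving stack <>

op1; op3; op2; op5; op4; op6; op7; op10; op9; op8; op11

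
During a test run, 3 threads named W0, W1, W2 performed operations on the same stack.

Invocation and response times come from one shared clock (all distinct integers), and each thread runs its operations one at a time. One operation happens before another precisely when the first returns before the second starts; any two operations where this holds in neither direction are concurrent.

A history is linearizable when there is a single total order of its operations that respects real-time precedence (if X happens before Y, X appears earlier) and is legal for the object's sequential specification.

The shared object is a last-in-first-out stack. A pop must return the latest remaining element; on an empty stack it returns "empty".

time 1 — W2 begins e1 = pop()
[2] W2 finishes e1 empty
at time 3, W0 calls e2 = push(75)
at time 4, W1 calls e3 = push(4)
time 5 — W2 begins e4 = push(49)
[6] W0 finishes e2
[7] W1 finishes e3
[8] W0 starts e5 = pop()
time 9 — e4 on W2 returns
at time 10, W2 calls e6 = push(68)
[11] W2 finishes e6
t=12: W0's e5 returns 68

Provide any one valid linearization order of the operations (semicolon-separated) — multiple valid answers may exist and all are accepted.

e1; e2; e3; e4; e6; e5

after step 1 (e1 pop() → empty): stack <>
after step 2 (e2 push(75)): stack <75>
after step 3 (e3 push(4)): stack <75,4>
after step 4 (e4 push(49)): stack <75,4,49>
after step 5 (e6 push(68)): stack <75,4,49,68>
after step 6 (e5 pop() → 68): stack <75,4,49>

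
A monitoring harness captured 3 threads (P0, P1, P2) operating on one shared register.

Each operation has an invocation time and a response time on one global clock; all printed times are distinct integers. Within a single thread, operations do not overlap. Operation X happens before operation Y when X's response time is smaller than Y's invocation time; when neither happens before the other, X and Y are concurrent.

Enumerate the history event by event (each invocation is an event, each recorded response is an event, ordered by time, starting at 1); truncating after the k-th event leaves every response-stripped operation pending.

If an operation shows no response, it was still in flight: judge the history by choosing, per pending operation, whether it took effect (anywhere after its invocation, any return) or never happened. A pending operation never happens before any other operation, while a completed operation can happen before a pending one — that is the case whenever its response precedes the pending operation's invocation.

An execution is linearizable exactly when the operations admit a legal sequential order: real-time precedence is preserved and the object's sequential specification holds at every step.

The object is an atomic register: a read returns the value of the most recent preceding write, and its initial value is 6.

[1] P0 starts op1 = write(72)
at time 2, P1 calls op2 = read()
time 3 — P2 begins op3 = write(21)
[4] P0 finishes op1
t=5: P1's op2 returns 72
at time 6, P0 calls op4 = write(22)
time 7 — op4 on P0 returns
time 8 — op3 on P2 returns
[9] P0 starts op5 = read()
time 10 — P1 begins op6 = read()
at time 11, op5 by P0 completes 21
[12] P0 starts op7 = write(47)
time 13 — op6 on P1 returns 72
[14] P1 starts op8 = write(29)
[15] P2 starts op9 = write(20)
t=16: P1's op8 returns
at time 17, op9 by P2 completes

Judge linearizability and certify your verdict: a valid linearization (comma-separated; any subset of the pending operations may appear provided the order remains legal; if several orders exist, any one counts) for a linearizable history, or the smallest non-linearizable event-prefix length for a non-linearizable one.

already the first 13 events (up to op6's response at time 13) admit no linearization; the first 12 still do
every one of the 16 real-time-consistent orders over 6 completed register ops fails the sequential spec
no completion choice of the 1 pending operation (op7) rescues it — every subset was tried
e.g. op1, op2, op3, op4, op5, op6 (pending dropped): illegal at step 5, since op5 read() → 21 cannot apply there
e.g. op1, op2, op3, op4, op6, op5 (pending dropped): illegal at step 5, since op6 read() → 72 cannot apply there

not linearizable — minimal violating prefix: 13 events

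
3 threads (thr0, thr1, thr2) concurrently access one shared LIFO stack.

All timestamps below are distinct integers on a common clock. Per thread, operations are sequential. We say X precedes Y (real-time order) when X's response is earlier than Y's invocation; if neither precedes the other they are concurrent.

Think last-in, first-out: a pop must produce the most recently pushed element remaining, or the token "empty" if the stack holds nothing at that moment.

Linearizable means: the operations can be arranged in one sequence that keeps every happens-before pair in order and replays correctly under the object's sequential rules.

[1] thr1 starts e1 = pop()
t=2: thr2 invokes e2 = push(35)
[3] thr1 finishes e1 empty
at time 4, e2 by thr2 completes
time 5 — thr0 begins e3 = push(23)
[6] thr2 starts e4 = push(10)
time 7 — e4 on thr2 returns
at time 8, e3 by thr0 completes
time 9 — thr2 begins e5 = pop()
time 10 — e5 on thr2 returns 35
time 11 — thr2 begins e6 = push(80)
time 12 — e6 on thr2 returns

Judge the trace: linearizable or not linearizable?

the violation lands at event 10, e5's response at time 10: events 1..9 linearize, events 1..10 do not
no legal order exists: 4 real-time-consistent candidates over 5 completed LIFO stack operations, all rejected
sample order e1, e2, e3, e4, e5 stalls at step 5 — e5 pop() → 35 has no legal effect
sample order e1, e2, e4, e3, e5 stalls at step 5 — e5 pop() → 35 has no legal effect

not linearizable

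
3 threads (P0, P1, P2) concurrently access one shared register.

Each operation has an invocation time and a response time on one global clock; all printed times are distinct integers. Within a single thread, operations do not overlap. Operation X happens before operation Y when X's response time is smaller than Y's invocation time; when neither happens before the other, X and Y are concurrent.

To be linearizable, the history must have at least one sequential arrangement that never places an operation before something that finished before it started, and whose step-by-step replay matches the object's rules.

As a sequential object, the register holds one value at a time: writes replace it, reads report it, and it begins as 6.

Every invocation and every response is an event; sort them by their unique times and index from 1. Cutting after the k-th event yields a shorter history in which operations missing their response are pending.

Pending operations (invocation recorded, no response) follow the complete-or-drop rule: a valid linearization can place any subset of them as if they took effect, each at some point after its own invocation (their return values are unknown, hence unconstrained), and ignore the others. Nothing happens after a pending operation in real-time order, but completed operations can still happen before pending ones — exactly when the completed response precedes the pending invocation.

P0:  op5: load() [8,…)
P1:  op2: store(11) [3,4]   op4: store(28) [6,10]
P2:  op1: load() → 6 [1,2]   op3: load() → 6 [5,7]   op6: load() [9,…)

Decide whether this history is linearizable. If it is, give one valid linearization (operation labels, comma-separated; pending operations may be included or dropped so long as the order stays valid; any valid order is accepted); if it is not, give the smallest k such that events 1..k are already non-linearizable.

not linearizable — minimal violating prefix: 7 events

events 1..6 are fine; event 7 — the response of op3 at time 7 — makes the prefix non-linearizable
one real-time candidate order over the 3 completed operations — the register replay rejects it
no escape via the 1 pending operation (op4): every completion choice fails
e.g. op1, op2, op3 (pending dropped): illegal at step 3, since op3 load() → 6 cannot apply there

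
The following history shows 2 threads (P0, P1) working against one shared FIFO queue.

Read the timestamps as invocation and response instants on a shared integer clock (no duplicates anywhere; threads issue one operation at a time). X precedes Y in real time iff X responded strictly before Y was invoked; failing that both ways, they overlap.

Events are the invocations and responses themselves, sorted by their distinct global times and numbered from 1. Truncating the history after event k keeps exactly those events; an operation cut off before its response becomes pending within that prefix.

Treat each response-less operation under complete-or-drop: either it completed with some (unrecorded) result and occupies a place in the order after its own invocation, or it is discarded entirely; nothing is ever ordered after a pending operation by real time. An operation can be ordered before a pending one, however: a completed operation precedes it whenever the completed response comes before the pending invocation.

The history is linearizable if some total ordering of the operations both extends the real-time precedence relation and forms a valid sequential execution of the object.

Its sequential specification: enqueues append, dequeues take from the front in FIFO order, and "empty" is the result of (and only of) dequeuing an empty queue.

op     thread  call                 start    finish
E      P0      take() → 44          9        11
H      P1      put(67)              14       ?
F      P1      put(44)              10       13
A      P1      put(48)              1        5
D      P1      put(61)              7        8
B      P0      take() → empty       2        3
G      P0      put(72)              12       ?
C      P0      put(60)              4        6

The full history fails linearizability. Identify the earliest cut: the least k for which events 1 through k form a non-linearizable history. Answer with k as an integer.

11

events 1..10 are linearizable; a witness order is B, A, C, D:
1. B take() → empty, leaving queue <>
2. A put(48), leaving queue <48>
3. C put(60), leaving queue <48,60>
4. D put(61), leaving queue <48,60,61>
once event 11 joins (E's response, time 11), exhaustive search finds no witness
no completion choice of the 1 pending operation (F) rescues it — every subset was tried
e.g. A, B, C, D, E (pending dropped): illegal at step 2, since B take() → empty cannot apply there
e.g. B, A, C, D, E (pending dropped): illegal at step 5, since E take() → 44 cannot apply there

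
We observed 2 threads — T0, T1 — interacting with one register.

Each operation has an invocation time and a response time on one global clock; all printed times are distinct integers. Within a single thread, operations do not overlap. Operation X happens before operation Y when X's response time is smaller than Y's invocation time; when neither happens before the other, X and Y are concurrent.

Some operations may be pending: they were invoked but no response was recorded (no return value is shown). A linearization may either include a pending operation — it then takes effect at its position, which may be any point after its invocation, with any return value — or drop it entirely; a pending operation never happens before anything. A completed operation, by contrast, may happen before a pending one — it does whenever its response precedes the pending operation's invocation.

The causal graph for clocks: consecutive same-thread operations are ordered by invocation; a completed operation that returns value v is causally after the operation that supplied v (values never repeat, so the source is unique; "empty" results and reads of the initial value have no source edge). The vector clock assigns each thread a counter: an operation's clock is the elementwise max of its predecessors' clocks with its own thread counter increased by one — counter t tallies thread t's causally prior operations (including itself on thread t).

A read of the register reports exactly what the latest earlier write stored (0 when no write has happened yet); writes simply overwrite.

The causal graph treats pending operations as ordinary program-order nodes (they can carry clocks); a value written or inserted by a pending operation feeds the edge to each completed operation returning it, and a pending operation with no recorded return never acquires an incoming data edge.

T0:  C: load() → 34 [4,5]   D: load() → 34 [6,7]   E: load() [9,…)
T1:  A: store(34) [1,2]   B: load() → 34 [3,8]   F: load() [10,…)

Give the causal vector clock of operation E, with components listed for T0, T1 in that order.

A (invocation 1): nothing precedes it; T1's component alone gives (0, 1)
VC(B, invoked at 3): max of VC(A)=(0, 1), then +1 on thread T1 → (0, 2)
VC(C, invoked at 4): max of VC(A)=(0, 1), then +1 on thread T0 → (1, 1)
VC(F, invoked at 10): max of VC(B)=(0, 2), then +1 on thread T1 → (0, 3)
VC(D, invoked at 6): max of VC(A)=(0, 1), VC(C)=(1, 1), then +1 on thread T0 → (2, 1)
VC(E, invoked at 9): max of VC(D)=(2, 1), then +1 on thread T0 → (3, 1)
target: VC(E) = (3, 1)

(3, 1)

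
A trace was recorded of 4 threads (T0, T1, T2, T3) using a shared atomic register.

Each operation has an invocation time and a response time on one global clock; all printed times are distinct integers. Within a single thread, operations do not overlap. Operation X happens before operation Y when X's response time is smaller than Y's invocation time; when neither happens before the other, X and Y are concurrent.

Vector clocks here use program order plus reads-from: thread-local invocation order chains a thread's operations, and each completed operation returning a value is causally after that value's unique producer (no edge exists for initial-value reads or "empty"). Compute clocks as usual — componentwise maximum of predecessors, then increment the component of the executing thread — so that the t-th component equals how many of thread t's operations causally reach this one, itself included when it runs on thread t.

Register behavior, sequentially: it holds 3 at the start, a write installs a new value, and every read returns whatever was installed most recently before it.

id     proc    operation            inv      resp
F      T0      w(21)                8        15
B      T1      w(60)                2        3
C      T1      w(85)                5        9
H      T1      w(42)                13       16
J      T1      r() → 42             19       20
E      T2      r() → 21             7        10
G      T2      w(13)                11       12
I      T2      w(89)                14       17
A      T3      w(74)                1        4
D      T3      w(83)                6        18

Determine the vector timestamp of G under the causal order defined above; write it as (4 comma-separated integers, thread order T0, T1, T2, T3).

(1, 0, 2, 0)

A (invocation 1): nothing precedes it; T3's component alone gives (0, 0, 0, 1)
B (invocation 2): nothing precedes it; T1's component alone gives (0, 1, 0, 0)
F (invocation 8): nothing precedes it; T0's component alone gives (1, 0, 0, 0)
from VC(A)=(0, 0, 0, 1), D (invoked 6) maxes components and bumps T3 → (0, 0, 0, 2)
from VC(B)=(0, 1, 0, 0), C (invoked 5) maxes components and bumps T1 → (0, 2, 0, 0)
from VC(F)=(1, 0, 0, 0), E (invoked 7) maxes components and bumps T2 → (1, 0, 1, 0)
from VC(C)=(0, 2, 0, 0), H (invoked 13) maxes components and bumps T1 → (0, 3, 0, 0)
from VC(E)=(1, 0, 1, 0), G (invoked 11) maxes components and bumps T2 → (1, 0, 2, 0)
from VC(H)=(0, 3, 0, 0), J (invoked 19) maxes components and bumps T1 → (0, 4, 0, 0)
from VC(G)=(1, 0, 2, 0), I (invoked 14) maxes components and bumps T2 → (1, 0, 3, 0)
target: VC(G) = (1, 0, 2, 0)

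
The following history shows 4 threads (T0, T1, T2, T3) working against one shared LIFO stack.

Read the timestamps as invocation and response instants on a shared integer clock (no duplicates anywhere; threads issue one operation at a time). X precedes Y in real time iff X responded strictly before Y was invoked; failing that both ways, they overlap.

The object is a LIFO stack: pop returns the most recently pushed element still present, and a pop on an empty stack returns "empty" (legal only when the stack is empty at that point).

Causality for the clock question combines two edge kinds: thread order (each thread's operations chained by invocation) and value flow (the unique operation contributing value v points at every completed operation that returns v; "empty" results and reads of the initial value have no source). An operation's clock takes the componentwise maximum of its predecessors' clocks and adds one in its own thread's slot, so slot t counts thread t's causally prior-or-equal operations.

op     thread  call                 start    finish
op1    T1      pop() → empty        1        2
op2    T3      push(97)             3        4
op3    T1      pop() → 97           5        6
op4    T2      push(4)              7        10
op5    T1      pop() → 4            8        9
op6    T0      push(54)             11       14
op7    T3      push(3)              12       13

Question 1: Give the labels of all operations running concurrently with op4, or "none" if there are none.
op4 runs from 7 to 10; window-overlapping ops are concurrent
op1 [1,2]: before
op2 [3,4]: before
op3 [5,6]: before
op5 [8,9]: concurrent
op6 [11,14]: after
op7 [12,13]: after

op5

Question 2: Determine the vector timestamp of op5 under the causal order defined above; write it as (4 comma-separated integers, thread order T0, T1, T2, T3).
VC(op2, invoked at 3): no causal predecessors; +1 on T3 → (0, 0, 0, 1)
VC(op4, invoked at 7): no causal predecessors; +1 on T2 → (0, 0, 1, 0)
VC(op1, invoked at 1): no causal predecessors; +1 on T1 → (0, 1, 0, 0)
VC(op6, invoked at 11): no causal predecessors; +1 on T0 → (1, 0, 0, 0)
op7, invoked 12, takes VC(op2)=(0, 0, 0, 1) under max, adds 1 for T3 → (0, 0, 0, 2)
op3, invoked 5, takes VC(op1)=(0, 1, 0, 0), VC(op2)=(0, 0, 0, 1) under max, adds 1 for T1 → (0, 2, 0, 1)
op5, invoked 8, takes VC(op3)=(0, 2, 0, 1), VC(op4)=(0, 0, 1, 0) under max, adds 1 for T1 → (0, 3, 1, 1)
target: VC(op5) = (0, 3, 1, 1)

(0, 3, 1, 1)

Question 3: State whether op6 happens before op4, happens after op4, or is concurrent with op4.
op6 spans [11,14], op4 spans [7,10]
resp(op4)=10 < inv(op6)=11

after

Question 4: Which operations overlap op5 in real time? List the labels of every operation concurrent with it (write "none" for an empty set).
op5 spans [8,9]: anything still running between times 8 and 9 counts as concurrent
op1 [1,2]: before
op2 [3,4]: before
op3 [5,6]: before
op4 [7,10]: concurrent
op6 [11,14]: after
op7 [12,13]: after

op4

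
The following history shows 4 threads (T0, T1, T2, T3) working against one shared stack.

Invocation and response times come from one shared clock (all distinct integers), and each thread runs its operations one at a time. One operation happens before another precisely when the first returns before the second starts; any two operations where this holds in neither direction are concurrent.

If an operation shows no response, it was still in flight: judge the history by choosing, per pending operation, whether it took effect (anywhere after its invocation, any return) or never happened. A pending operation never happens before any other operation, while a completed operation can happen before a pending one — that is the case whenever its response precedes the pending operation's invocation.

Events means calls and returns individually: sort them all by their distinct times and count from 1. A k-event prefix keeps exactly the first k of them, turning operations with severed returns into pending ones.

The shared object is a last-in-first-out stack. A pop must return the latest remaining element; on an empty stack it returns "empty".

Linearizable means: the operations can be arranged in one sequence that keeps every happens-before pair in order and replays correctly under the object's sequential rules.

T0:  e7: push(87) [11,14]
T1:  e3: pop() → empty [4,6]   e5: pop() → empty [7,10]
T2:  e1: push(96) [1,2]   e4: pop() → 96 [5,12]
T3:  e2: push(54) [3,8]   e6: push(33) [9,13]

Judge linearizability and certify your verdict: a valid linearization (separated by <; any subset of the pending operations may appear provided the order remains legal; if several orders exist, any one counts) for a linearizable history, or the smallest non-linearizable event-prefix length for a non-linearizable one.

after step 1 (e1 push(96)): stack <96>
after step 2 (e4 pop() → 96): stack <>
after step 3 (e3 pop() → empty): stack <>
after step 4 (e5 pop() → empty): stack <>
after step 5 (e2 push(54)): stack <54>
after step 6 (e6 push(33)): stack <54,33>
after step 7 (e7 push(87)): stack <54,33,87>

linearizable — witness: e1 < e4 < e3 < e5 < e2 < e6 < e7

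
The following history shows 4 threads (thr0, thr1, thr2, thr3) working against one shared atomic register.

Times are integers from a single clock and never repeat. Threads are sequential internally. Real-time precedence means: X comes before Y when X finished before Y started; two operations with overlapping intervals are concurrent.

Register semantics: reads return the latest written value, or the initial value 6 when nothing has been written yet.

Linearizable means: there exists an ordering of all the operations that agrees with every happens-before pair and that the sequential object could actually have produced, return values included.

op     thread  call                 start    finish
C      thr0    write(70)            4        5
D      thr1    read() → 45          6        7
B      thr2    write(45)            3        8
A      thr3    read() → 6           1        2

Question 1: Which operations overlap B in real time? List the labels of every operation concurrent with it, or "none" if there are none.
B spans [3,8]; an op avoiding the whole window 3..8 is ordered, any other is concurrent
A [1,2]: before
C [4,5]: concurrent
D [6,7]: concurrent

C, D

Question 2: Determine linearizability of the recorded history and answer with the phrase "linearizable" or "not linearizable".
a witness: A, C, B, D
1. A read() → 6, leaving value 6
2. C write(70), leaving value 70
3. B write(45), leaving value 45
4. D read() → 45, leaving value 45

linearizable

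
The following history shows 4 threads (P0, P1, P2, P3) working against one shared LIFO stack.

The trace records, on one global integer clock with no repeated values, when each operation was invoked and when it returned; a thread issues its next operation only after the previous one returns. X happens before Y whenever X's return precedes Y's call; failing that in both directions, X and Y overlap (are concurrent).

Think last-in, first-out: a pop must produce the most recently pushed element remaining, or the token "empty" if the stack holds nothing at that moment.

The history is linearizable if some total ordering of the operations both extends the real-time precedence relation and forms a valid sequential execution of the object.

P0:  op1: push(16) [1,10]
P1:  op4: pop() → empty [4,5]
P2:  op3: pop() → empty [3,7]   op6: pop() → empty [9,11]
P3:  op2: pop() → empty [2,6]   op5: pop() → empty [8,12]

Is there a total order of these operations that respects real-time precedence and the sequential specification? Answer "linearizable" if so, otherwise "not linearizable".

a witness: op2, op3, op4, op5, op6, op1
after step 1 (op2 pop() → empty): stack <>
after step 2 (op3 pop() → empty): stack <>
after step 3 (op4 pop() → empty): stack <>
after step 4 (op5 pop() → empty): stack <>
after step 5 (op6 pop() → empty): stack <>
after step 6 (op1 push(16)): stack <16>

linearizable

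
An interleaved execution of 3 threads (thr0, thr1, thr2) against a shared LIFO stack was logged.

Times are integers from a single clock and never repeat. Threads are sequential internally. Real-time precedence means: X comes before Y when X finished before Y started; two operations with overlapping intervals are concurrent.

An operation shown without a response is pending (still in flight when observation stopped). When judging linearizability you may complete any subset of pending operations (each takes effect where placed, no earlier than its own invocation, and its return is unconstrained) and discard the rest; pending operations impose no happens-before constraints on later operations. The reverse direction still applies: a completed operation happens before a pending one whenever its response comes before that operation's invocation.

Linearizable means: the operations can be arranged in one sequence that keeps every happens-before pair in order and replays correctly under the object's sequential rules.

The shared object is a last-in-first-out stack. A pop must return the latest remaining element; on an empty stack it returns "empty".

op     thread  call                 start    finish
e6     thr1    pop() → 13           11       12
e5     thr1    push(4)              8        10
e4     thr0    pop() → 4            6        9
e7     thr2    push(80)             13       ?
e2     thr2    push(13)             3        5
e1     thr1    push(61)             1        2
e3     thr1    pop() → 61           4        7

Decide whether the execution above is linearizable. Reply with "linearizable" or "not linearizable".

linearizable

one valid linearization: e1, e3, e2, e5, e4, e6
step 1: e1 push(61) — stack <61>
step 2: e3 pop() → 61 — stack <>
step 3: e2 push(13) — stack <13>
step 4: e5 push(4) — stack <13,4>
step 5: e4 pop() → 4 — stack <13>
step 6: e6 pop() → 13 — stack <>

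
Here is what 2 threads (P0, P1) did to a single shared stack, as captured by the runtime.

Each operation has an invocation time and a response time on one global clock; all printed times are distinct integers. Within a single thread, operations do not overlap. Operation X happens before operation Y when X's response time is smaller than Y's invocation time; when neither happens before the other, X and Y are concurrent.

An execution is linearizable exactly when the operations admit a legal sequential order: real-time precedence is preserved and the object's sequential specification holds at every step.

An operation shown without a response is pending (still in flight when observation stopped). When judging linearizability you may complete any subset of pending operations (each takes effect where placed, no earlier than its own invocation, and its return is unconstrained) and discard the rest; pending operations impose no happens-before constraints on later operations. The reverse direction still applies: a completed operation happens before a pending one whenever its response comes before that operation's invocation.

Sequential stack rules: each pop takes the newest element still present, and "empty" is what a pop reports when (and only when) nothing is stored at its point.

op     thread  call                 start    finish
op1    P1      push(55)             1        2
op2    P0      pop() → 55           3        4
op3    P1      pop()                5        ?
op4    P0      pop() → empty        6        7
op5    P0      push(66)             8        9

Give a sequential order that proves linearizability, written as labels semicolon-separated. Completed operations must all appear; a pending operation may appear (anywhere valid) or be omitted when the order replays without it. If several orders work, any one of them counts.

step 1: op1 push(55) — stack <55>
step 2: op2 pop() → 55 — stack <>
step 3: op3 pop() (pending, included) — stack <>
step 4: op4 pop() → empty — stack <>
step 5: op5 push(66) — stack <66>

op1; op2; op3; op4; op5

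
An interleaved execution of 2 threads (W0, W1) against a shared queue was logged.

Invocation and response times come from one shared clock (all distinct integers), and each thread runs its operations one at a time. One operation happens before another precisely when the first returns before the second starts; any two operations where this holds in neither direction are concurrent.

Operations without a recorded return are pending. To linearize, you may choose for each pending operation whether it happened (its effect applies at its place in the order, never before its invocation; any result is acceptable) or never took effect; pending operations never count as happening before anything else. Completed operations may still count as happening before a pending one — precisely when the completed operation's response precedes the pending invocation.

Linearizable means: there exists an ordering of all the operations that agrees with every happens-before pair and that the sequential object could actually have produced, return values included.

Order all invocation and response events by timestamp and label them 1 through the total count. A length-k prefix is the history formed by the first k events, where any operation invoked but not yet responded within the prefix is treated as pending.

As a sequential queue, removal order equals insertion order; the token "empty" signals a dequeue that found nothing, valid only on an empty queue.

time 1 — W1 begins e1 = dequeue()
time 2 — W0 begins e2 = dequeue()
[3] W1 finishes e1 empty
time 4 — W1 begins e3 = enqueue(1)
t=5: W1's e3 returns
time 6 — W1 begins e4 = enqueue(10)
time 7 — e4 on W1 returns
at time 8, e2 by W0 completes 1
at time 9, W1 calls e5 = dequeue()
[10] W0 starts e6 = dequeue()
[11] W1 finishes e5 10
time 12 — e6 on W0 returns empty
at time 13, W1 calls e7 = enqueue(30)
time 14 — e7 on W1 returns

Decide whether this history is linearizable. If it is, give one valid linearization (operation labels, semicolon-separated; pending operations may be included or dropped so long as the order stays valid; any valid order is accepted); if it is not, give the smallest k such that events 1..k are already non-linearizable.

after step 1 (e1 dequeue() → empty): queue <>
after step 2 (e3 enqueue(1)): queue <1>
after step 3 (e2 dequeue() → 1): queue <>
after step 4 (e4 enqueue(10)): queue <10>
after step 5 (e5 dequeue() → 10): queue <>
after step 6 (e6 dequeue() → empty): queue <>
after step 7 (e7 enqueue(30)): queue <30>

linearizable — witness: e1; e3; e2; e4; e5; e6; e7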